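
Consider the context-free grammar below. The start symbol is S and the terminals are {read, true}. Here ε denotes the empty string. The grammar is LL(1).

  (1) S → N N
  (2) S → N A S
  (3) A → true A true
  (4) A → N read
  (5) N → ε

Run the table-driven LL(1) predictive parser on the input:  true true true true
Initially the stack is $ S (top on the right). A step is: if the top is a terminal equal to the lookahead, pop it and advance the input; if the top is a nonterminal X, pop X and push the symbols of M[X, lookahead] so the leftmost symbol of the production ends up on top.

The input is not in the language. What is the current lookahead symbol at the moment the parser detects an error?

step 1: stack=$ S  input=true true true true $  — expand S → N A S
step 2: stack=$ S A N  input=true true true true $  — expand N → ε
step 3: stack=$ S A  input=true true true true $  — expand A → true A true
step 4: stack=$ S true A true  input=true true true true $  — match true
step 5: stack=$ S true A  input=true true true $  — expand A → true A true
step 6: stack=$ S true true A true  input=true true true $  — match true
step 7: stack=$ S true true A  input=true true $  — expand A → true A true
step 8: stack=$ S true true true A true  input=true true $  — match true
step 9: stack=$ S true true true A  input=true $  — expand A → true A true
step 10: stack=$ S true true true true A true  input=true $  — match true
step 11: stack=$ S true true true true A  input=$  — error: M[A, $] is empty

$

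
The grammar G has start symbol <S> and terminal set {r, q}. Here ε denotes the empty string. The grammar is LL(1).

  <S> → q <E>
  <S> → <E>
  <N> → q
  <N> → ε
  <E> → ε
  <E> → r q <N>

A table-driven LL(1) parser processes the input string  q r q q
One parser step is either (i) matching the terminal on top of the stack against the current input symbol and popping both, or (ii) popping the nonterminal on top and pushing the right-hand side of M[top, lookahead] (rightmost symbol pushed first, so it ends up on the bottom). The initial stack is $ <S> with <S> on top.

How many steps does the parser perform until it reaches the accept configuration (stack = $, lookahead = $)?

7

     Stack      Input      Action
  1  $ <S>      q r q q $  expand <S> → q <E>
  2  $ <E> q    q r q q $  match q
  3  $ <E>      r q q $    expand <E> → r q <N>
  4  $ <N> q r  r q q $    match r
  5  $ <N> q    q q $      match q
  6  $ <N>      q $        expand <N> → q
  7  $ q        q $        match q
Accept reached after 7 steps.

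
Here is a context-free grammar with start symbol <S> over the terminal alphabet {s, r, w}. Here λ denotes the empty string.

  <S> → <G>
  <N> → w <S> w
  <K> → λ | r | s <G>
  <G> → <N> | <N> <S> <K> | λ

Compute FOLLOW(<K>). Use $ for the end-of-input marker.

{$, r, s, w}

FIRST(<N>) = {w}
FIRST(<K>) = {λ, r, s}
FIRST(<G>) = {λ, w}  (via <N>, <N> <S> <K>)
FIRST(<S>) = {λ, w}  (via <G>)
FOLLOW(<S>) includes $ since <S> is the start symbol.
FOLLOW(<S>): in <N>→w <S> w, <S> is followed by w with FIRST {w}; in <G>→<N> <S> <K>, <S> is followed by <K> with FIRST {λ, r, s}; in <G>→<N> <S> <K>, the suffix after <S> is nullable, so FOLLOW(<S>) ⊇ FOLLOW(<G>) = {$, r, s, w}. Thus FOLLOW(<S>) = {$, r, s, w}.
FOLLOW(<N>): in <G>→<N>, the suffix after <N> is empty, so FOLLOW(<N>) ⊇ FOLLOW(<G>) = {$, r, s, w}; in <G>→<N> <S> <K>, <N> is followed by <S> <K> with FIRST {λ, r, s, w}; in <G>→<N> <S> <K>, the suffix after <N> is nullable, so FOLLOW(<N>) ⊇ FOLLOW(<G>) = {$, r, s, w}. Thus FOLLOW(<N>) = {$, r, s, w}.
FOLLOW(<K>): in <G>→<N> <S> <K>, the suffix after <K> is empty, so FOLLOW(<K>) ⊇ FOLLOW(<G>) = {$, r, s, w}. Thus FOLLOW(<K>) = {$, r, s, w}.
FOLLOW(<G>): in <S>→<G>, the suffix after <G> is empty, so FOLLOW(<G>) ⊇ FOLLOW(<S>) = {$, r, s, w}; in <K>→s <G>, the suffix after <G> is empty, so FOLLOW(<G>) ⊇ FOLLOW(<K>) = {$, r, s, w}. Thus FOLLOW(<G>) = {$, r, s, w}.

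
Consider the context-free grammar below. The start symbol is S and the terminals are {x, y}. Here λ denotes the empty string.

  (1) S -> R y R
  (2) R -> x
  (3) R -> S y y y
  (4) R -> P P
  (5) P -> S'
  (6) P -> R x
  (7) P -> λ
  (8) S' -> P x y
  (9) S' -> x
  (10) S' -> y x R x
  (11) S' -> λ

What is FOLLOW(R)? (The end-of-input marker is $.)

FIRST(S): from S->R y R we get {x, y}. So FIRST(S) = {x, y}.
FIRST(R): from R->x we get {x}; from R->S y y y we get {x, y}; from R->P P we get {λ, x, y}. So FIRST(R) = {λ, x, y}.
FIRST(P): from P->S' we get {λ, x, y}; from P->R x we get {x, y}; from P->λ we get {λ}. So FIRST(P) = {λ, x, y}.
FIRST(S'): from S'->P x y we get {x, y}; from S'->x we get {x}; from S'->y x R x we get {y}; from S'->λ we get {λ}. So FIRST(S') = {λ, x, y}.
FOLLOW(S) includes $ since S is the start symbol.
FOLLOW(S): in R->S y y y, S is followed by y y y with FIRST {y}. Thus FOLLOW(S) = {$, y}.
FOLLOW(R): in S->R y R (occurrence 1), R is followed by y R with FIRST {y}; in S->R y R (occurrence 2), the suffix after R is empty, so FOLLOW(R) ⊇ FOLLOW(S) = {$, y}; in P->R x, R is followed by x with FIRST {x}; in S'->y x R x, R is followed by x with FIRST {x}. Thus FOLLOW(R) = {$, x, y}.
FOLLOW(P): in R->P P (occurrence 1), P is followed by P with FIRST {λ, x, y}; in R->P P (occurrence 1), the suffix after P is nullable, so FOLLOW(P) ⊇ FOLLOW(R) = {$, x, y}; in R->P P (occurrence 2), the suffix after P is empty, so FOLLOW(P) ⊇ FOLLOW(R) = {$, x, y}; in S'->P x y, P is followed by x y with FIRST {x}. Thus FOLLOW(P) = {$, x, y}.
FOLLOW(S'): in P->S', the suffix after S' is empty, so FOLLOW(S') ⊇ FOLLOW(P) = {$, x, y}. Thus FOLLOW(S') = {$, x, y}.

{$, x, y}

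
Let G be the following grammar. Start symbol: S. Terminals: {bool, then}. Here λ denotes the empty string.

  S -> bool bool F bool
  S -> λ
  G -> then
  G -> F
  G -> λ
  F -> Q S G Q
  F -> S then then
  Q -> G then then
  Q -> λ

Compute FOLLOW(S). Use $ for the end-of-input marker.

FIRST(S): from S->bool bool F bool we get {bool}; from S->λ we get {λ}. So FIRST(S) = {λ, bool}.
FIRST(G): from G->then we get {then}; from G->F we get {λ, bool, then}; from G->λ we get {λ}. So FIRST(G) = {λ, bool, then}.
FIRST(Q): from Q->G then then we get {bool, then}; from Q->λ we get {λ}. So FIRST(Q) = {λ, bool, then}.
FIRST(F): from F->Q S G Q we get {λ, bool, then}; from F->S then then we get {bool, then}. So FIRST(F) = {λ, bool, then}.
FOLLOW(S) includes $ since S is the start symbol.
FOLLOW(S): in F->Q S G Q, S is followed by G Q with FIRST {λ, bool, then}; in F->Q S G Q, the suffix after S is nullable, so FOLLOW(S) ⊇ FOLLOW(F) = {bool, then}; in F->S then then, S is followed by then then with FIRST {then}. Thus FOLLOW(S) = {$, bool, then}.
FOLLOW(G): in F->Q S G Q, G is followed by Q with FIRST {λ, bool, then}; in F->Q S G Q, the suffix after G is nullable, so FOLLOW(G) ⊇ FOLLOW(F) = {bool, then}; in Q->G then then, G is followed by then then with FIRST {then}. Thus FOLLOW(G) = {bool, then}.
FOLLOW(F): in S->bool bool F bool, F is followed by bool with FIRST {bool}; in G->F, the suffix after F is empty, so FOLLOW(F) ⊇ FOLLOW(G) = {bool, then}. Thus FOLLOW(F) = {bool, then}.
FOLLOW(Q): in F->Q S G Q (occurrence 1), Q is followed by S G Q with FIRST {λ, bool, then}; in F->Q S G Q (occurrence 1), the suffix after Q is nullable, so FOLLOW(Q) ⊇ FOLLOW(F) = {bool, then}; in F->Q S G Q (occurrence 2), the suffix after Q is empty, so FOLLOW(Q) ⊇ FOLLOW(F) = {bool, then}. Thus FOLLOW(Q) = {bool, then}.

{$, bool, then}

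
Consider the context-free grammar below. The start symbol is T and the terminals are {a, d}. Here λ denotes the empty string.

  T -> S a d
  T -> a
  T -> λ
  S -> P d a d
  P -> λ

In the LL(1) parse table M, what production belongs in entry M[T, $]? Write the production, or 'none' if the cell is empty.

T -> λ

FIRST(P): from P->λ we get {λ}. So FIRST(P) = {λ}.
FIRST(S): from S->P d a d we get {d}. So FIRST(S) = {d}.
FIRST(T): from T->S a d we get {d}; from T->a we get {a}; from T->λ we get {λ}. So FIRST(T) = {λ, a, d}.
FOLLOW(T) includes $ since T is the start symbol.
FOLLOW(T): T appears on no right-hand side. Thus FOLLOW(T) = {$}.
For T -> S a d: FIRST(S a d) = {d}, so it goes in M[T, t] for t ∈ {d}.
For T -> a: FIRST(a) = {a}, so it goes in M[T, t] for t ∈ {a}.
For T -> λ: FIRST(λ) = {λ}, so it goes in M[T, t] for t ∈ {}; since λ ∈ FIRST, also for every t ∈ FOLLOW(T) = {$}.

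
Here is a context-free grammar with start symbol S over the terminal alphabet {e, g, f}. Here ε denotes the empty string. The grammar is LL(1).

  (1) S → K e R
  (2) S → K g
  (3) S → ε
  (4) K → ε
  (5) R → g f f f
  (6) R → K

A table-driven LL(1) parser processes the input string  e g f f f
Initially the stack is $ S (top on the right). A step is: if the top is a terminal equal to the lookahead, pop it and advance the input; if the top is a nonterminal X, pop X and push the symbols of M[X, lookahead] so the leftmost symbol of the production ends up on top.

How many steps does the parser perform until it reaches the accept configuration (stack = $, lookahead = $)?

     Stack      Input        Action
  1  $ S        e g f f f $  expand S → K e R
  2  $ R e K    e g f f f $  expand K → ε
  3  $ R e      e g f f f $  match e
  4  $ R        g f f f $    expand R → g f f f
  5  $ f f f g  g f f f $    match g
  6  $ f f f    f f f $      match f
  7  $ f f      f f $        match f
  8  $ f        f $          match f
Accept reached after 8 steps.

8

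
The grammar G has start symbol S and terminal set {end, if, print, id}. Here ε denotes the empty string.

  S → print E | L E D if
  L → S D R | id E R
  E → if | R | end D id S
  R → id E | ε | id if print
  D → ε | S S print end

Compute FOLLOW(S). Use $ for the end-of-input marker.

{$, end, id, if, print}

FIRST(R) = {ε, id}
FIRST(E) = {ε, end, id, if}  (via R)
FIRST(S) = {id, print}  (via L E D if)
FIRST(L) = {id, print}  (via S D R)
FIRST(D) = {ε, id, print}  (via S S print end)
FOLLOW(S) includes $ since S is the start symbol.
FOLLOW(L): in S→L E D if, L is followed by E D if with FIRST {end, id, if, print}. Thus FOLLOW(L) = {end, id, if, print}.
FOLLOW(D): in S→L E D if, D is followed by if with FIRST {if}; in L→S D R, D is followed by R with FIRST {ε, id}; in L→S D R, the suffix after D is nullable, so FOLLOW(D) ⊇ FOLLOW(L) = {end, id, if, print}; in E→end D id S, D is followed by id S with FIRST {id}. Thus FOLLOW(D) = {end, id, if, print}.
FOLLOW(S): in L→S D R, S is followed by D R with FIRST {ε, id, print}; in L→S D R, the suffix after S is nullable, so FOLLOW(S) ⊇ FOLLOW(L) = {end, id, if, print}; in E→end D id S, the suffix after S is empty, so FOLLOW(S) ⊇ FOLLOW(E) = {$, end, id, if, print}; in D→S S print end (occurrence 1), S is followed by S print end with FIRST {id, print}; in D→S S print end (occurrence 2), S is followed by print end with FIRST {print}. Thus FOLLOW(S) = {$, end, id, if, print}.
FOLLOW(E): in S→print E, the suffix after E is empty, so FOLLOW(E) ⊇ FOLLOW(S) = {$, end, id, if, print}; in S→L E D if, E is followed by D if with FIRST {id, if, print}; in L→id E R, E is followed by R with FIRST {ε, id}; in L→id E R, the suffix after E is nullable, so FOLLOW(E) ⊇ FOLLOW(L) = {end, id, if, print}; in R→id E, the suffix after E is empty, so FOLLOW(E) ⊇ FOLLOW(R) = {$, end, id, if, print}. Thus FOLLOW(E) = {$, end, id, if, print}.
FOLLOW(R): in L→S D R, the suffix after R is empty, so FOLLOW(R) ⊇ FOLLOW(L) = {end, id, if, print}; in L→id E R, the suffix after R is empty, so FOLLOW(R) ⊇ FOLLOW(L) = {end, id, if, print}; in E→R, the suffix after R is empty, so FOLLOW(R) ⊇ FOLLOW(E) = {$, end, id, if, print}. Thus FOLLOW(R) = {$, end, id, if, print}.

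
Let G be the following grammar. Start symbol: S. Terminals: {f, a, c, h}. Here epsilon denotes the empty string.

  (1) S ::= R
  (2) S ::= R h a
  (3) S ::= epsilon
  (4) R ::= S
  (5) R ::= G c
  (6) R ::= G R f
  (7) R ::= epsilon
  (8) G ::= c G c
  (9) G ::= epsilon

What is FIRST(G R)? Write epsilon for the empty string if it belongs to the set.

FIRST(G) = {epsilon, c}
FIRST(S) = {epsilon, c, f, h}  (via R, R h a)
FIRST(R) = {epsilon, c, f, h}  (via S, G c, G R f)
FIRST(G R): take FIRST of each symbol in turn, carrying on past any symbol whose FIRST contains epsilon; result {epsilon, c, f, h}.

{epsilon, c, f, h}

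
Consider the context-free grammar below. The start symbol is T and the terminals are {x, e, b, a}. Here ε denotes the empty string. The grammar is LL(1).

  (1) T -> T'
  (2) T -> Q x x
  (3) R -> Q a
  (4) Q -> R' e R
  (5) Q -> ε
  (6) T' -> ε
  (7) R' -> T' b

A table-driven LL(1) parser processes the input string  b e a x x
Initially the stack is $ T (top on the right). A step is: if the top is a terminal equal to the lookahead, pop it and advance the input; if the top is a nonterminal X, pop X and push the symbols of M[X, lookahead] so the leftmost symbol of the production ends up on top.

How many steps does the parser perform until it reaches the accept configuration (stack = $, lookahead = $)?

11

step 1: stack=$ T  input=b e a x x $  — expand T -> Q x x
step 2: stack=$ x x Q  input=b e a x x $  — expand Q -> R' e R
step 3: stack=$ x x R e R'  input=b e a x x $  — expand R' -> T' b
step 4: stack=$ x x R e b T'  input=b e a x x $  — expand T' -> ε
step 5: stack=$ x x R e b  input=b e a x x $  — match b
step 6: stack=$ x x R e  input=e a x x $  — match e
step 7: stack=$ x x R  input=a x x $  — expand R -> Q a
step 8: stack=$ x x a Q  input=a x x $  — expand Q -> ε
step 9: stack=$ x x a  input=a x x $  — match a
step 10: stack=$ x x  input=x x $  — match x
step 11: stack=$ x  input=x $  — match x
Accept reached after 11 steps.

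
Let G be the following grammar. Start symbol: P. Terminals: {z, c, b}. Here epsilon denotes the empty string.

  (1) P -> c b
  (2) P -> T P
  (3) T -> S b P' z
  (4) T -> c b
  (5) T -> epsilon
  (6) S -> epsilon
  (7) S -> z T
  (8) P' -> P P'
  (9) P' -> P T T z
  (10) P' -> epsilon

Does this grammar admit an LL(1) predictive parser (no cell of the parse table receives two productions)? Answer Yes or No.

FIRST(P) = {b, c, z}
FIRST(T) = {epsilon, b, c, z}
FIRST(S) = {epsilon, z}
FIRST(P') = {epsilon, b, c, z}
FOLLOW(P) = {$, b, c, z}
FOLLOW(T) = {b, c, z}
FOLLOW(S) = {b}
FOLLOW(P') = {z}
Cell M[P, c] receives both P -> c b and P -> T P — the grammar is not LL(1).

No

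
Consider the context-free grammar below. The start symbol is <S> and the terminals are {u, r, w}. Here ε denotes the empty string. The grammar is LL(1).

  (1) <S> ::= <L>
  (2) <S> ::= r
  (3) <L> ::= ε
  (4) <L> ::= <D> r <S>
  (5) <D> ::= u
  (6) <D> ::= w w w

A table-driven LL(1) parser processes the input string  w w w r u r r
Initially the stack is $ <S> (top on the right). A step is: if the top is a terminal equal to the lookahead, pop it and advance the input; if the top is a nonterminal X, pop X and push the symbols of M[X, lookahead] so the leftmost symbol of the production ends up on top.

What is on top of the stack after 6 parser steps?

r

step 1: stack=$ <S>  input=w w w r u r r $  — expand <S> ::= <L>
step 2: stack=$ <L>  input=w w w r u r r $  — expand <L> ::= <D> r <S>
step 3: stack=$ <S> r <D>  input=w w w r u r r $  — expand <D> ::= w w w
step 4: stack=$ <S> r w w w  input=w w w r u r r $  — match w
step 5: stack=$ <S> r w w  input=w w r u r r $  — match w
step 6: stack=$ <S> r w  input=w r u r r $  — match w
Stack after step 6: $ <S> r (top = r).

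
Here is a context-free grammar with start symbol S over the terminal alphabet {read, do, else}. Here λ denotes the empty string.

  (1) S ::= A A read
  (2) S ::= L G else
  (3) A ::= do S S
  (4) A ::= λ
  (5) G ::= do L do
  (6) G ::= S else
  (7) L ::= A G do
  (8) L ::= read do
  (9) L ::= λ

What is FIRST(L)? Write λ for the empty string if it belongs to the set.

FIRST(A): from A::=do S S we get {do}; from A::=λ we get {λ}. So FIRST(A) = {λ, do}.
FIRST(S): from S::=A A read we get {do, read}; from S::=L G else we get {do, read}. So FIRST(S) = {do, read}.
FIRST(G): from G::=do L do we get {do}; from G::=S else we get {do, read}. So FIRST(G) = {do, read}.
FIRST(L): from L::=A G do we get {do, read}; from L::=read do we get {read}; from L::=λ we get {λ}. So FIRST(L) = {λ, do, read}.

{λ, do, read}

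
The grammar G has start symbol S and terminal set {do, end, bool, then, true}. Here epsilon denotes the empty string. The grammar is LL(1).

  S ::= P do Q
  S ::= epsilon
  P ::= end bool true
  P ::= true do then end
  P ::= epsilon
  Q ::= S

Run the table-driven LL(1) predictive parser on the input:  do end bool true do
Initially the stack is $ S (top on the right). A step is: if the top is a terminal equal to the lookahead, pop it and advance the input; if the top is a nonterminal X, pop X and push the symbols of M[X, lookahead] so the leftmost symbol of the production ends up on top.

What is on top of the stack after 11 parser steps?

S

      Stack                 Input                  Action
   1  $ S                   do end bool true do $  expand S ::= P do Q
   2  $ Q do P              do end bool true do $  expand P ::= epsilon
   3  $ Q do                do end bool true do $  match do
   4  $ Q                   end bool true do $     expand Q ::= S
   5  $ S                   end bool true do $     expand S ::= P do Q
   6  $ Q do P              end bool true do $     expand P ::= end bool true
   7  $ Q do true bool end  end bool true do $     match end
   8  $ Q do true bool      bool true do $         match bool
   9  $ Q do true           true do $              match true
  10  $ Q do                do $                   match do
  11  $ Q                   $                      expand Q ::= S
Stack after step 11: $ S (top = S).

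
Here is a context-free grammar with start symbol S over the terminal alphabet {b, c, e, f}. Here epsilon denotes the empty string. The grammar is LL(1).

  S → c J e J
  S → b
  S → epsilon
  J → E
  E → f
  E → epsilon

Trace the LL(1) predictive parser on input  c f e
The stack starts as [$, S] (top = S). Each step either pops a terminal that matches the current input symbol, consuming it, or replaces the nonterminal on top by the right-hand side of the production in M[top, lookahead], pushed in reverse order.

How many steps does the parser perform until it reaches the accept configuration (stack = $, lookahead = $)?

8

step 1: stack=$ S  input=c f e $  — expand S → c J e J
step 2: stack=$ J e J c  input=c f e $  — match c
step 3: stack=$ J e J  input=f e $  — expand J → E
step 4: stack=$ J e E  input=f e $  — expand E → f
step 5: stack=$ J e f  input=f e $  — match f
step 6: stack=$ J e  input=e $  — match e
step 7: stack=$ J  input=$  — expand J → E
step 8: stack=$ E  input=$  — expand E → epsilon
Accept reached after 8 steps.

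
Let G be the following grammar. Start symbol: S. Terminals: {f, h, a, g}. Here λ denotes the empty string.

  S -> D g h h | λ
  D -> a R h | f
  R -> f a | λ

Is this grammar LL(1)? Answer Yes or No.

Yes

FIRST(S) = {λ, a, f}
FIRST(D) = {a, f}
FIRST(R) = {λ, f}
FOLLOW(S) = {$}
FOLLOW(D) = {g}
FOLLOW(R) = {h}
Each cell of M receives at most one production.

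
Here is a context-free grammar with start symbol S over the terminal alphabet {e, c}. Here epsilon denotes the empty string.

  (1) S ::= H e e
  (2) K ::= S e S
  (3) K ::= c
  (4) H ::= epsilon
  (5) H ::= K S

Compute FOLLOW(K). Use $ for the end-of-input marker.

{c, e}

FIRST(S): from S::=H e e we get {c, e}. So FIRST(S) = {c, e}.
FIRST(K): from K::=S e S we get {c, e}; from K::=c we get {c}. So FIRST(K) = {c, e}.
FIRST(H): from H::=epsilon we get {epsilon}; from H::=K S we get {c, e}. So FIRST(H) = {epsilon, c, e}.
FOLLOW(S) includes $ since S is the start symbol.
FOLLOW(K): in H::=K S, K is followed by S with FIRST {c, e}. Thus FOLLOW(K) = {c, e}.
FOLLOW(H): in S::=H e e, H is followed by e e with FIRST {e}. Thus FOLLOW(H) = {e}.
FOLLOW(S): in K::=S e S (occurrence 1), S is followed by e S with FIRST {e}; in K::=S e S (occurrence 2), the suffix after S is empty, so FOLLOW(S) ⊇ FOLLOW(K) = {c, e}; in H::=K S, the suffix after S is empty, so FOLLOW(S) ⊇ FOLLOW(H) = {e}. Thus FOLLOW(S) = {$, c, e}.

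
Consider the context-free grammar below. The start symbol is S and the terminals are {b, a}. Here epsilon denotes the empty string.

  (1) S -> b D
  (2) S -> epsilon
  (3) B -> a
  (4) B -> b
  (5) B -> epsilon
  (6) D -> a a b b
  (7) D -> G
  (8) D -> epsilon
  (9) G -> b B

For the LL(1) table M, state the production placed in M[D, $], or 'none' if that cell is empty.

FIRST(S) = {epsilon, b}
FIRST(B) = {epsilon, a, b}
FIRST(G) = {b}
FIRST(D) = {epsilon, a, b}  (via G)
FOLLOW(S) includes $ since S is the start symbol.
FOLLOW(S): S appears on no right-hand side. Thus FOLLOW(S) = {$}.
FOLLOW(D): in S->b D, the suffix after D is empty, so FOLLOW(D) ⊇ FOLLOW(S) = {$}. Thus FOLLOW(D) = {$}.
For D -> a a b b: FIRST(a a b b) = {a}, so it goes in M[D, t] for t ∈ {a}.
For D -> G: FIRST(G) = {b}, so it goes in M[D, t] for t ∈ {b}.
For D -> epsilon: FIRST(epsilon) = {epsilon}, so it goes in M[D, t] for t ∈ {}; since epsilon ∈ FIRST, also for every t ∈ FOLLOW(D) = {$}.

D -> epsilon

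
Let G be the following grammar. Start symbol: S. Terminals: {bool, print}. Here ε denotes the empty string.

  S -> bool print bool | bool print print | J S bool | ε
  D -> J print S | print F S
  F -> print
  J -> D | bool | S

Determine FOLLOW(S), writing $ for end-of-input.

FIRST(F) = {print}
FIRST(S) = {ε, bool, print}  (via J S bool)
FIRST(D) = {bool, print}  (via J print S)
FIRST(J) = {ε, bool, print}  (via D, S)
FOLLOW(S) includes $ since S is the start symbol.
FOLLOW(J): in S->J S bool, J is followed by S bool with FIRST {bool, print}; in D->J print S, J is followed by print S with FIRST {print}. Thus FOLLOW(J) = {bool, print}.
FOLLOW(D): in J->D, the suffix after D is empty, so FOLLOW(D) ⊇ FOLLOW(J) = {bool, print}. Thus FOLLOW(D) = {bool, print}.
FOLLOW(S): in S->J S bool, S is followed by bool with FIRST {bool}; in D->J print S, the suffix after S is empty, so FOLLOW(S) ⊇ FOLLOW(D) = {bool, print}; in D->print F S, the suffix after S is empty, so FOLLOW(S) ⊇ FOLLOW(D) = {bool, print}; in J->S, the suffix after S is empty, so FOLLOW(S) ⊇ FOLLOW(J) = {bool, print}. Thus FOLLOW(S) = {$, bool, print}.
FOLLOW(F): in D->print F S, F is followed by S with FIRST {ε, bool, print}; in D->print F S, the suffix after F is nullable, so FOLLOW(F) ⊇ FOLLOW(D) = {bool, print}. Thus FOLLOW(F) = {bool, print}.

{$, bool, print}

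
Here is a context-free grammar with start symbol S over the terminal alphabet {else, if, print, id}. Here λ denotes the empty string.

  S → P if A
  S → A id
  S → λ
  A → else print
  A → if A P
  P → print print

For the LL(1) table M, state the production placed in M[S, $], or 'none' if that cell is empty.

FIRST(A): from A→else print we get {else}; from A→if A P we get {if}. So FIRST(A) = {else, if}.
FIRST(P): from P→print print we get {print}. So FIRST(P) = {print}.
FIRST(S): from S→P if A we get {print}; from S→A id we get {else, if}; from S→λ we get {λ}. So FIRST(S) = {λ, else, if, print}.
FOLLOW(S) includes $ since S is the start symbol.
FOLLOW(S): S appears on no right-hand side. Thus FOLLOW(S) = {$}.
For S → P if A: FIRST(P if A) = {print}, so it goes in M[S, t] for t ∈ {print}.
For S → A id: FIRST(A id) = {else, if}, so it goes in M[S, t] for t ∈ {else, if}.
For S → λ: FIRST(λ) = {λ}, so it goes in M[S, t] for t ∈ {}; since λ ∈ FIRST, also for every t ∈ FOLLOW(S) = {$}.

S → λ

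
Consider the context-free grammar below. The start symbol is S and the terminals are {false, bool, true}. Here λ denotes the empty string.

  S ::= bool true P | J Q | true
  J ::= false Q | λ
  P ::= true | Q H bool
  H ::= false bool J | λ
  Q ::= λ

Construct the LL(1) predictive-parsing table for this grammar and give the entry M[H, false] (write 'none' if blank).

FIRST(J): from J::=false Q we get {false}; from J::=λ we get {λ}. So FIRST(J) = {λ, false}.
FIRST(H): from H::=false bool J we get {false}; from H::=λ we get {λ}. So FIRST(H) = {λ, false}.
FIRST(Q): from Q::=λ we get {λ}. So FIRST(Q) = {λ}.
FIRST(S): from S::=bool true P we get {bool}; from S::=J Q we get {λ, false}; from S::=true we get {true}. So FIRST(S) = {λ, bool, false, true}.
FIRST(P): from P::=true we get {true}; from P::=Q H bool we get {bool, false}. So FIRST(P) = {bool, false, true}.
FOLLOW(S) includes $ since S is the start symbol.
FOLLOW(H): in P::=Q H bool, H is followed by bool with FIRST {bool}. Thus FOLLOW(H) = {bool}.
For H ::= false bool J: FIRST(false bool J) = {false}, so it goes in M[H, t] for t ∈ {false}.
For H ::= λ: FIRST(λ) = {λ}, so it goes in M[H, t] for t ∈ {}; since λ ∈ FIRST, also for every t ∈ FOLLOW(H) = {bool}.

H ::= false bool J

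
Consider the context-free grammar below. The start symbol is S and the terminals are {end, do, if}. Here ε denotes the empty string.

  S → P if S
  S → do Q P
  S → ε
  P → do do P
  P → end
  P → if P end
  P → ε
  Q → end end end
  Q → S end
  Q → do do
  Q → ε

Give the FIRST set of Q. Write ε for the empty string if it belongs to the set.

{ε, do, end, if}

FIRST(P): from P→do do P we get {do}; from P→end we get {end}; from P→if P end we get {if}; from P→ε we get {ε}. So FIRST(P) = {ε, do, end, if}.
FIRST(S): from S→P if S we get {do, end, if}; from S→do Q P we get {do}; from S→ε we get {ε}. So FIRST(S) = {ε, do, end, if}.
FIRST(Q): from Q→end end end we get {end}; from Q→S end we get {do, end, if}; from Q→do do we get {do}; from Q→ε we get {ε}. So FIRST(Q) = {ε, do, end, if}.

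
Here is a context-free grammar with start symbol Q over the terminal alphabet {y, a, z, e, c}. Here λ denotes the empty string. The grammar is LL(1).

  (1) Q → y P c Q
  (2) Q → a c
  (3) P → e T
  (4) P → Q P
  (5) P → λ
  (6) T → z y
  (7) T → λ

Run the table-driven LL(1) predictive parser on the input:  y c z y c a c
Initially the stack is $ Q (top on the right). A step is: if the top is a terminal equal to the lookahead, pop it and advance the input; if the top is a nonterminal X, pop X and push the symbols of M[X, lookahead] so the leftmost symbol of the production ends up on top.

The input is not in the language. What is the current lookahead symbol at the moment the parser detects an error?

z

step 1: stack=$ Q  input=y c z y c a c $  — expand Q → y P c Q
step 2: stack=$ Q c P y  input=y c z y c a c $  — match y
step 3: stack=$ Q c P  input=c z y c a c $  — expand P → λ
step 4: stack=$ Q c  input=c z y c a c $  — match c
step 5: stack=$ Q  input=z y c a c $  — error: M[Q, z] is empty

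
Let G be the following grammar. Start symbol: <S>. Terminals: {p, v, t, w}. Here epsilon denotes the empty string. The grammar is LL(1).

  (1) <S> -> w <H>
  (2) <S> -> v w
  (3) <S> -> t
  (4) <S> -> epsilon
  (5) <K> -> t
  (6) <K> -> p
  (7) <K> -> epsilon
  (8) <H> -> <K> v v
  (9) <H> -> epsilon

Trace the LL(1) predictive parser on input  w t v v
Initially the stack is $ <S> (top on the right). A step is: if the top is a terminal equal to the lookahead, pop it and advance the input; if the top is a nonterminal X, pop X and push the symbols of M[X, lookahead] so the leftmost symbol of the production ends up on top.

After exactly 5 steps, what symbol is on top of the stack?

     Stack      Input      Action
  1  $ <S>      w t v v $  expand <S> -> w <H>
  2  $ <H> w    w t v v $  match w
  3  $ <H>      t v v $    expand <H> -> <K> v v
  4  $ v v <K>  t v v $    expand <K> -> t
  5  $ v v t    t v v $    match t
Stack after step 5: $ v v (top = v).

v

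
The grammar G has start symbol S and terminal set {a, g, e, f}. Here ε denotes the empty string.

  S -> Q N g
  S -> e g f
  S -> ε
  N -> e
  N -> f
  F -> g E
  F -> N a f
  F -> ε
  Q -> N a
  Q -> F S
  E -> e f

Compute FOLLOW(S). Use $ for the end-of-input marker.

{$, e, f}

FIRST(N) = {e, f}
FIRST(E) = {e}
FIRST(F) = {ε, e, f, g}  (via N a f)
FIRST(S) = {ε, e, f, g}  (via Q N g)
FIRST(Q) = {ε, e, f, g}  (via N a, F S)
FOLLOW(S) includes $ since S is the start symbol.
FOLLOW(N): in S->Q N g, N is followed by g with FIRST {g}; in F->N a f, N is followed by a f with FIRST {a}; in Q->N a, N is followed by a with FIRST {a}. Thus FOLLOW(N) = {a, g}.
FOLLOW(Q): in S->Q N g, Q is followed by N g with FIRST {e, f}. Thus FOLLOW(Q) = {e, f}.
FOLLOW(S): in Q->F S, the suffix after S is empty, so FOLLOW(S) ⊇ FOLLOW(Q) = {e, f}. Thus FOLLOW(S) = {$, e, f}.
FOLLOW(F): in Q->F S, F is followed by S with FIRST {ε, e, f, g}; in Q->F S, the suffix after F is nullable, so FOLLOW(F) ⊇ FOLLOW(Q) = {e, f}. Thus FOLLOW(F) = {e, f, g}.
FOLLOW(E): in F->g E, the suffix after E is empty, so FOLLOW(E) ⊇ FOLLOW(F) = {e, f, g}. Thus FOLLOW(E) = {e, f, g}.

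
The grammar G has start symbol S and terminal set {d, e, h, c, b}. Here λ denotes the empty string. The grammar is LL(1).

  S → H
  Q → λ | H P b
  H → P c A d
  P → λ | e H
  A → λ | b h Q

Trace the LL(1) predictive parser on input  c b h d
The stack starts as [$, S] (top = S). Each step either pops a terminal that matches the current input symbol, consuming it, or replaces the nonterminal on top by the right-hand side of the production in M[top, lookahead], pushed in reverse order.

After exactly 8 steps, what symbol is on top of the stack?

step 1: stack=$ S  input=c b h d $  — expand S → H
step 2: stack=$ H  input=c b h d $  — expand H → P c A d
step 3: stack=$ d A c P  input=c b h d $  — expand P → λ
step 4: stack=$ d A c  input=c b h d $  — match c
step 5: stack=$ d A  input=b h d $  — expand A → b h Q
step 6: stack=$ d Q h b  input=b h d $  — match b
step 7: stack=$ d Q h  input=h d $  — match h
step 8: stack=$ d Q  input=d $  — expand Q → λ
Stack after step 8: $ d (top = d).

d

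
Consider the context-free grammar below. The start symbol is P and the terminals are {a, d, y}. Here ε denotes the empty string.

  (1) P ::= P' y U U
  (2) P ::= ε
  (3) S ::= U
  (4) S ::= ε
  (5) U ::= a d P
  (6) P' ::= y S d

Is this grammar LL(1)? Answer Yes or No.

FIRST(P) = {ε, y}
FIRST(S) = {ε, a}
FIRST(U) = {a}
FIRST(P') = {y}
FOLLOW(P) = {$, a, d}
FOLLOW(S) = {d}
FOLLOW(U) = {$, a, d}
FOLLOW(P') = {y}
Each cell of M receives at most one production.

Yes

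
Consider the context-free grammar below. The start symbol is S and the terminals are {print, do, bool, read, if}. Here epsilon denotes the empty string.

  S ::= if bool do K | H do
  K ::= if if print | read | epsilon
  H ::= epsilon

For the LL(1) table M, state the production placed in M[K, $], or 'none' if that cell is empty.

K ::= epsilon

FIRST(K): from K::=if if print we get {if}; from K::=read we get {read}; from K::=epsilon we get {epsilon}. So FIRST(K) = {epsilon, if, read}.
FIRST(H): from H::=epsilon we get {epsilon}. So FIRST(H) = {epsilon}.
FIRST(S): from S::=if bool do K we get {if}; from S::=H do we get {do}. So FIRST(S) = {do, if}.
FOLLOW(S) includes $ since S is the start symbol.
FOLLOW(S): S appears on no right-hand side. Thus FOLLOW(S) = {$}.
FOLLOW(K): in S::=if bool do K, the suffix after K is empty, so FOLLOW(K) ⊇ FOLLOW(S) = {$}. Thus FOLLOW(K) = {$}.
For K ::= if if print: FIRST(if if print) = {if}, so it goes in M[K, t] for t ∈ {if}.
For K ::= read: FIRST(read) = {read}, so it goes in M[K, t] for t ∈ {read}.
For K ::= epsilon: FIRST(epsilon) = {epsilon}, so it goes in M[K, t] for t ∈ {}; since epsilon ∈ FIRST, also for every t ∈ FOLLOW(K) = {$}.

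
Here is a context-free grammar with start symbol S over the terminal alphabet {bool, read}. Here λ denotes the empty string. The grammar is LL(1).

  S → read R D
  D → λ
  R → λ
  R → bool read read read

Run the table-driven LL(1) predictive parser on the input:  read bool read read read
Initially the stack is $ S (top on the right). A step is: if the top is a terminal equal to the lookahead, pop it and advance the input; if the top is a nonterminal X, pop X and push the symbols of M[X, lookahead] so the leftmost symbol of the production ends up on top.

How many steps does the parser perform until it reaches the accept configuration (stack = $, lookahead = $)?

8

     Stack                    Input                       Action
  1  $ S                      read bool read read read $  expand S → read R D
  2  $ D R read               read bool read read read $  match read
  3  $ D R                    bool read read read $       expand R → bool read read read
  4  $ D read read read bool  bool read read read $       match bool
  5  $ D read read read       read read read $            match read
  6  $ D read read            read read $                 match read
  7  $ D read                 read $                      match read
  8  $ D                      $                           expand D → λ
Accept reached after 8 steps.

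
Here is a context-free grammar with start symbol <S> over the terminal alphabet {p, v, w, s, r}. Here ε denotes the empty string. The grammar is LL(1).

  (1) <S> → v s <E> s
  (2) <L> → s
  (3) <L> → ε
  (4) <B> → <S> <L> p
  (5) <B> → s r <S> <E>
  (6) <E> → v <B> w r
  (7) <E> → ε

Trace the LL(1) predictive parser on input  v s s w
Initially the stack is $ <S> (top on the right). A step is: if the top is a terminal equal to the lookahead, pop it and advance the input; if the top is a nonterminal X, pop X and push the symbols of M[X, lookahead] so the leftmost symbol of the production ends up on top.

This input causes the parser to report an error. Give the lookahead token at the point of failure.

w

step 1: stack=$ <S>  input=v s s w $  — expand <S> → v s <E> s
step 2: stack=$ s <E> s v  input=v s s w $  — match v
step 3: stack=$ s <E> s  input=s s w $  — match s
step 4: stack=$ s <E>  input=s w $  — expand <E> → ε
step 5: stack=$ s  input=s w $  — match s
step 6: stack=$  input=w $  — error: stack empty but input remains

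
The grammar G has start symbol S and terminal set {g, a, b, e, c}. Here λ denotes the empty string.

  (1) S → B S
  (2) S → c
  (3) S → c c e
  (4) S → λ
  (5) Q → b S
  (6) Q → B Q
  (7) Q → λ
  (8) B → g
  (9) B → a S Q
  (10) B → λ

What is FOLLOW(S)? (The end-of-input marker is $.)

{$, a, b, c, g}

FIRST(B) = {λ, a, g}
FIRST(S) = {λ, a, c, g}  (via B S)
FIRST(Q) = {λ, a, b, g}  (via B Q)
FOLLOW(S) includes $ since S is the start symbol.
FOLLOW(S): in S→B S, the suffix after S is empty (adds nothing new); in Q→b S, the suffix after S is empty, so FOLLOW(S) ⊇ FOLLOW(Q) = {$, a, b, c, g}; in B→a S Q, S is followed by Q with FIRST {λ, a, b, g}; in B→a S Q, the suffix after S is nullable, so FOLLOW(S) ⊇ FOLLOW(B) = {$, a, b, c, g}. Thus FOLLOW(S) = {$, a, b, c, g}.
FOLLOW(Q): in Q→B Q, the suffix after Q is empty (adds nothing new); in B→a S Q, the suffix after Q is empty, so FOLLOW(Q) ⊇ FOLLOW(B) = {$, a, b, c, g}. Thus FOLLOW(Q) = {$, a, b, c, g}.
FOLLOW(B): in S→B S, B is followed by S with FIRST {λ, a, c, g}; in S→B S, the suffix after B is nullable, so FOLLOW(B) ⊇ FOLLOW(S) = {$, a, b, c, g}; in Q→B Q, B is followed by Q with FIRST {λ, a, b, g}; in Q→B Q, the suffix after B is nullable, so FOLLOW(B) ⊇ FOLLOW(Q) = {$, a, b, c, g}. Thus FOLLOW(B) = {$, a, b, c, g}.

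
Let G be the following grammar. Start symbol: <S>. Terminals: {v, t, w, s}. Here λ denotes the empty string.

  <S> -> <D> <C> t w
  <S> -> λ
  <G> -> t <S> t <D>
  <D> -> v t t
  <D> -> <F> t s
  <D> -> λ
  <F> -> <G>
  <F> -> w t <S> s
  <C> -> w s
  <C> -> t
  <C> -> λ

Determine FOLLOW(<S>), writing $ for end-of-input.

{$, s, t}

FIRST(<G>) = {t}
FIRST(<C>) = {λ, t, w}
FIRST(<F>) = {t, w}  (via <G>)
FIRST(<D>) = {λ, t, v, w}  (via <F> t s)
FIRST(<S>) = {λ, t, v, w}  (via <D> <C> t w)
FOLLOW(<S>) includes $ since <S> is the start symbol.
FOLLOW(<S>): in <G>->t <S> t <D>, <S> is followed by t <D> with FIRST {t}; in <F>->w t <S> s, <S> is followed by s with FIRST {s}. Thus FOLLOW(<S>) = {$, s, t}.
FOLLOW(<F>): in <D>-><F> t s, <F> is followed by t s with FIRST {t}. Thus FOLLOW(<F>) = {t}.
FOLLOW(<G>): in <F>-><G>, the suffix after <G> is empty, so FOLLOW(<G>) ⊇ FOLLOW(<F>) = {t}. Thus FOLLOW(<G>) = {t}.
FOLLOW(<D>): in <S>-><D> <C> t w, <D> is followed by <C> t w with FIRST {t, w}; in <G>->t <S> t <D>, the suffix after <D> is empty, so FOLLOW(<D>) ⊇ FOLLOW(<G>) = {t}. Thus FOLLOW(<D>) = {t, w}.
FOLLOW(<C>): in <S>-><D> <C> t w, <C> is followed by t w with FIRST {t}. Thus FOLLOW(<C>) = {t}.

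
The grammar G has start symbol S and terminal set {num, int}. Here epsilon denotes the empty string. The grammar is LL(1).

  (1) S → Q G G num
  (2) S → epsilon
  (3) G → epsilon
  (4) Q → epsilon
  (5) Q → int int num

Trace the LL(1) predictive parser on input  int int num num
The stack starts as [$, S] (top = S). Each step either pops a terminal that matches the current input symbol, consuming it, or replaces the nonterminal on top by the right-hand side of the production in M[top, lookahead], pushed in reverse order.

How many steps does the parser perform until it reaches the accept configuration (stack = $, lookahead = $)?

     Stack                  Input              Action
  1  $ S                    int int num num $  expand S → Q G G num
  2  $ num G G Q            int int num num $  expand Q → int int num
  3  $ num G G num int int  int int num num $  match int
  4  $ num G G num int      int num num $      match int
  5  $ num G G num          num num $          match num
  6  $ num G G              num $              expand G → epsilon
  7  $ num G                num $              expand G → epsilon
  8  $ num                  num $              match num
Accept reached after 8 steps.

8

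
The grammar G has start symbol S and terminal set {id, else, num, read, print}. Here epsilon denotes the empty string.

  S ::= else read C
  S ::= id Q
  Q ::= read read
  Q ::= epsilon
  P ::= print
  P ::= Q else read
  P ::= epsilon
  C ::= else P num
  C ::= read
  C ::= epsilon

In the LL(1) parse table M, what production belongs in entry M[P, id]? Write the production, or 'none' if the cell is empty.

none

FIRST(S) = {else, id}
FIRST(Q) = {epsilon, read}
FIRST(C) = {epsilon, else, read}
FIRST(P) = {epsilon, else, print, read}  (via Q else read)
FOLLOW(S) includes $ since S is the start symbol.
FOLLOW(P): in C::=else P num, P is followed by num with FIRST {num}. Thus FOLLOW(P) = {num}.
For P ::= print: FIRST(print) = {print}, so it goes in M[P, t] for t ∈ {print}.
For P ::= Q else read: FIRST(Q else read) = {else, read}, so it goes in M[P, t] for t ∈ {else, read}.
For P ::= epsilon: FIRST(epsilon) = {epsilon}, so it goes in M[P, t] for t ∈ {}; since epsilon ∈ FIRST, also for every t ∈ FOLLOW(P) = {num}.
None of these place a production in M[P, id].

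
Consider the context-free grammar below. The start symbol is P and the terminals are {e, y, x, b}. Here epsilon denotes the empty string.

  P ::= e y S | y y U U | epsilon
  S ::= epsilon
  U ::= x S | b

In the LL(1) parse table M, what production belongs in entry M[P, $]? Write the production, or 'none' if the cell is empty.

P ::= epsilon

FIRST(P): from P::=e y S we get {e}; from P::=y y U U we get {y}; from P::=epsilon we get {epsilon}. So FIRST(P) = {epsilon, e, y}.
FIRST(S): from S::=epsilon we get {epsilon}. So FIRST(S) = {epsilon}.
FIRST(U): from U::=x S we get {x}; from U::=b we get {b}. So FIRST(U) = {b, x}.
FOLLOW(P) includes $ since P is the start symbol.
FOLLOW(P): P appears on no right-hand side. Thus FOLLOW(P) = {$}.
For P ::= e y S: FIRST(e y S) = {e}, so it goes in M[P, t] for t ∈ {e}.
For P ::= y y U U: FIRST(y y U U) = {y}, so it goes in M[P, t] for t ∈ {y}.
For P ::= epsilon: FIRST(epsilon) = {epsilon}, so it goes in M[P, t] for t ∈ {}; since epsilon ∈ FIRST, also for every t ∈ FOLLOW(P) = {$}.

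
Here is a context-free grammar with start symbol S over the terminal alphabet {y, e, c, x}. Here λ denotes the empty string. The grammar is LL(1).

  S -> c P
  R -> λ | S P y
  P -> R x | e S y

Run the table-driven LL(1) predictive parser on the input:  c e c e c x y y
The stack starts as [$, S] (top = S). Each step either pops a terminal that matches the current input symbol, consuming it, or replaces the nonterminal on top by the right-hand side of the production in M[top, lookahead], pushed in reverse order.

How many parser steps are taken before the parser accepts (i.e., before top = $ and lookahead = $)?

15

      Stack      Input              Action
   1  $ S        c e c e c x y y $  expand S -> c P
   2  $ P c      c e c e c x y y $  match c
   3  $ P        e c e c x y y $    expand P -> e S y
   4  $ y S e    e c e c x y y $    match e
   5  $ y S      c e c x y y $      expand S -> c P
   6  $ y P c    c e c x y y $      match c
   7  $ y P      e c x y y $        expand P -> e S y
   8  $ y y S e  e c x y y $        match e
   9  $ y y S    c x y y $          expand S -> c P
  10  $ y y P c  c x y y $          match c
  11  $ y y P    x y y $            expand P -> R x
  12  $ y y x R  x y y $            expand R -> λ
  13  $ y y x    x y y $            match x
  14  $ y y      y y $              match y
  15  $ y        y $                match y
Accept reached after 15 steps.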